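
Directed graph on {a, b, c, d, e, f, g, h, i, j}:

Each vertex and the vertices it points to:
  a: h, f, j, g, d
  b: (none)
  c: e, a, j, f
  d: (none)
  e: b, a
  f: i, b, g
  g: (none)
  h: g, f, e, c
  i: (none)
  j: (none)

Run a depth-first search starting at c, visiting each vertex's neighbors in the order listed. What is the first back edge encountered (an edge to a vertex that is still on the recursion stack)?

h→e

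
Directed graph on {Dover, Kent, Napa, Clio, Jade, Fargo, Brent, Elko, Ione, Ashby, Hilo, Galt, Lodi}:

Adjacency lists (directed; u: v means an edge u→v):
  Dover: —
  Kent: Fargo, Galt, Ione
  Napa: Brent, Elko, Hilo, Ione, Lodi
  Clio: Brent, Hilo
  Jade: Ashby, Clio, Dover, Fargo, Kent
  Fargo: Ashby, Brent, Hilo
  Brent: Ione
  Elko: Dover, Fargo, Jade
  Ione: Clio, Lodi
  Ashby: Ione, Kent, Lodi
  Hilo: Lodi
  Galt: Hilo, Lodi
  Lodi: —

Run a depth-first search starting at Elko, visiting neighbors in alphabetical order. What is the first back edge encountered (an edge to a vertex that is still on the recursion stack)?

DFS from Elko (visiting neighbors in alphabetical order); mark gray on enter, black on exit:
Elko gray
  Dover gray
  Dover black
  Fargo gray
    Ashby gray
      Ione gray
        Clio gray
          Brent gray
            Brent→Ione: Ione is gray → back edge
First back edge: Brent → Ione.

Brent→Ione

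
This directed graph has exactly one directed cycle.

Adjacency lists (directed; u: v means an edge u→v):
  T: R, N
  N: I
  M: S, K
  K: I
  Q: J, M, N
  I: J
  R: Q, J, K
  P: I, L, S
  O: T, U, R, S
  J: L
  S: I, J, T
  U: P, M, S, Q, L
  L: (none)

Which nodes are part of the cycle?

M, Q, R, S, T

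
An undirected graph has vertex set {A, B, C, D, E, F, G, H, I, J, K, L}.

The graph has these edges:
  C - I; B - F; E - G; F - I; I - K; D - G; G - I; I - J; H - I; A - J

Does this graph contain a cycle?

DFS, tracking each vertex's parent; an edge to a visited non-parent vertex closes a cycle.
Start from A:
visit A (parent –)
  visit J (parent A)
    J–A: parent, skip
    visit I (parent J)
      visit C (parent I)
        C–I: parent, skip
      visit K (parent I)
        K–I: parent, skip
      visit H (parent I)
        H–I: parent, skip
      visit G (parent I)
        G–I: parent, skip
        visit D (parent G)
          D–G: parent, skip
        visit E (parent G)
          E–G: parent, skip
      I–J: parent, skip
      visit F (parent I)
        F–I: parent, skip
        visit B (parent F)
          B–F: parent, skip
visit L (parent –)
No non-parent visited neighbor found — the graph is a forest.

No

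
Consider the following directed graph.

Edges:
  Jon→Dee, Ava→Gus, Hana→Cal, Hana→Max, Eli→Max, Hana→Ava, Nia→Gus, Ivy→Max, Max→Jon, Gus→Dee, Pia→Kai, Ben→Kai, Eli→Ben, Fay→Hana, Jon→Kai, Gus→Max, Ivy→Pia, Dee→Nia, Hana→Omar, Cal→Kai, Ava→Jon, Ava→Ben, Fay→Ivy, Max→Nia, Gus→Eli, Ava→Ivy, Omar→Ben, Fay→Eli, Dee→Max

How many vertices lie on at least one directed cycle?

6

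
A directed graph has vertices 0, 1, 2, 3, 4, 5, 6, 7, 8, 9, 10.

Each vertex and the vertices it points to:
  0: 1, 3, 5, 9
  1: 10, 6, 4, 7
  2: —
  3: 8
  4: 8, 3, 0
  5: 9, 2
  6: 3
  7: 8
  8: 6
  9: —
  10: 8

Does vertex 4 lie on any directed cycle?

Yes

4 is on a cycle iff 4 can reach itself via ≥1 edge.
4 → 0 → 1 → 4 — yes.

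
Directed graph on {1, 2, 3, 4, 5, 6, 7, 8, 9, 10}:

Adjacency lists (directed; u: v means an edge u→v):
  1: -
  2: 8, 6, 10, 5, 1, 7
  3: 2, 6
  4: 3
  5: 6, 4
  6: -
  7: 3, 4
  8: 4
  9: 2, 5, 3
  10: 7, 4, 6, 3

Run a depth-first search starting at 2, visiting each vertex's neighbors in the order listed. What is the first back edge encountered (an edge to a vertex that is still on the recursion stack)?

3→2

DFS from 2 (visiting each vertex's neighbors in the order listed); mark gray on enter, black on exit:
2 gray
  8 gray
    4 gray
      3 gray
        3→2: 2 is gray → back edge
First back edge: 3 → 2.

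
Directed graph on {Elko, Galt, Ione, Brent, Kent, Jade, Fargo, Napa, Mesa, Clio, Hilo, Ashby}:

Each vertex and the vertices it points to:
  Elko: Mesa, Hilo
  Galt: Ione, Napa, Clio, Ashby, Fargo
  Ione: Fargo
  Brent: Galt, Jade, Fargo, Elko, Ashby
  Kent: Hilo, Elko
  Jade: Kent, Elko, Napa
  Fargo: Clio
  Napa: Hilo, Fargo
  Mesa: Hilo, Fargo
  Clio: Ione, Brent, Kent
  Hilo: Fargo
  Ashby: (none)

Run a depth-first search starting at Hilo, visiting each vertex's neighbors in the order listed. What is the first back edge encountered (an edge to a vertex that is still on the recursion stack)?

Ione→Fargo

DFS from Hilo (visiting each vertex's neighbors in the order listed); mark gray on enter, black on exit:
Hilo gray
  Fargo gray
    Clio gray
      Ione gray
        Ione→Fargo: Fargo is gray → back edge
First back edge: Ione → Fargo.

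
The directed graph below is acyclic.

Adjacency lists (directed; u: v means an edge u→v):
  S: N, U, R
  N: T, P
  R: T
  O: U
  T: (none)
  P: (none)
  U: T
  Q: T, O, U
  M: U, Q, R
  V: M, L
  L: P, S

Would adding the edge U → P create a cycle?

No

Adding U→P creates a cycle iff P can already reach U.
Explore from P: no path reaches U. The graph stays acyclic.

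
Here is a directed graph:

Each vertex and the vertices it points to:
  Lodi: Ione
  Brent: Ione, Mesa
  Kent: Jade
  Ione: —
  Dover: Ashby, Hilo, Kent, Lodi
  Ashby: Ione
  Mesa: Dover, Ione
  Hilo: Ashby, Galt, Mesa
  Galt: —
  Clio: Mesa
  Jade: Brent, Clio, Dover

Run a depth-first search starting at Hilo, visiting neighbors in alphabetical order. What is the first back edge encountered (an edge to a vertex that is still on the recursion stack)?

Dover->Hilo

DFS from Hilo (visiting neighbors in alphabetical order); mark gray on enter, black on exit:
Hilo gray
  Ashby gray
    Ione gray
    Ione black
  Ashby black
  Galt gray
  Galt black
  Mesa gray
    Dover gray
      Dover→Ashby: Ashby black — skip
      Dover→Hilo: Hilo is gray → back edge
First back edge: Dover → Hilo.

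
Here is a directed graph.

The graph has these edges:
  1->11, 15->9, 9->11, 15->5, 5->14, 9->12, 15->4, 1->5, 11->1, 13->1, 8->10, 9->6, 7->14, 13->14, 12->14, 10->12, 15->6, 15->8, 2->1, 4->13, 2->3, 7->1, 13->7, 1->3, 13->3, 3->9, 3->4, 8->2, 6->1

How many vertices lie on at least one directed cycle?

8

A vertex is on a directed cycle iff it belongs to a strongly connected component of size ≥ 2 (or has a self-loop).
The vertices on cycles are {1, 3, 4, 6, 7, 9, 11, 13} — 8 in total.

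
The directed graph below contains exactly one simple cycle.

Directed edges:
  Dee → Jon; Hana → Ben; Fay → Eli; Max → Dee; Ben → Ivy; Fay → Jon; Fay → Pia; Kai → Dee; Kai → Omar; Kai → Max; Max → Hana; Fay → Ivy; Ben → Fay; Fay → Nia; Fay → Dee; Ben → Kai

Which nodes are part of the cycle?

DFS with gray/black marking from Ben:
Ben gray
  Fay gray
    Pia gray
    Pia black
    Nia gray
    Nia black
    Jon gray
    Jon black
    Dee gray
      Dee→Jon: Jon black — skip
    Dee black
    Ivy gray
    Ivy black
    Eli gray
    Eli black
  Fay black
  Kai gray
    Max gray
      Hana gray
        Hana→Ben: Ben is gray → back edge
Back edge closes the cycle Ben → Kai → Max → Hana → Ben; its vertices are {Ben, Kai, Max, Hana}.

Ben, Kai, Max, Hana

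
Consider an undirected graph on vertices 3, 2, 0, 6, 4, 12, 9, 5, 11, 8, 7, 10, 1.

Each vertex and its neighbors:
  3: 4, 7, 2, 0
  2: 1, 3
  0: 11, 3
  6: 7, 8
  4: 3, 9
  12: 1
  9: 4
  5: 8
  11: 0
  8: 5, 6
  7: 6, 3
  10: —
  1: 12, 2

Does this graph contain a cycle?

No

DFS, tracking each vertex's parent; an edge to a visited non-parent vertex closes a cycle.
Start from 12:
visit 12 (parent –)
  visit 1 (parent 12)
    1–12: parent, skip
    visit 2 (parent 1)
      2–1: parent, skip
      visit 3 (parent 2)
        visit 4 (parent 3)
          4–3: parent, skip
          visit 9 (parent 4)
            9–4: parent, skip
        visit 7 (parent 3)
          visit 6 (parent 7)
            6–7: parent, skip
            visit 8 (parent 6)
              visit 5 (parent 8)
                5–8: parent, skip
              8–6: parent, skip
          7–3: parent, skip
        3–2: parent, skip
        visit 0 (parent 3)
          visit 11 (parent 0)
            11–0: parent, skip
          0–3: parent, skip
visit 10 (parent –)
No non-parent visited neighbor found — the graph is a forest.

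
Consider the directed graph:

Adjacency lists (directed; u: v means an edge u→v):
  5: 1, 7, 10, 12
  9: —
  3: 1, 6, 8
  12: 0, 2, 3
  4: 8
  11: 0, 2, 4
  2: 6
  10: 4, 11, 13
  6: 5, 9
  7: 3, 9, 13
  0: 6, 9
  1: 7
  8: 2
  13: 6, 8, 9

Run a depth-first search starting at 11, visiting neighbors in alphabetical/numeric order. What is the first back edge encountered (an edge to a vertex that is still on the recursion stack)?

3→1

DFS from 11 (visiting neighbors in alphabetical/numeric order); mark gray on enter, black on exit:
11 gray
  0 gray
    6 gray
      5 gray
        1 gray
          7 gray
            3 gray
              3→1: 1 is gray → back edge
First back edge: 3 → 1.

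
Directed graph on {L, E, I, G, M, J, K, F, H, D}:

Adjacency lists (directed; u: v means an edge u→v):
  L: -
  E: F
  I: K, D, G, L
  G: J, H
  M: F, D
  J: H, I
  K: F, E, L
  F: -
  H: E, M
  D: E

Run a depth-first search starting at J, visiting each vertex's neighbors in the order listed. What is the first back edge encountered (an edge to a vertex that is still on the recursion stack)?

G→J

DFS from J (visiting each vertex's neighbors in the order listed); mark gray on enter, black on exit:
J gray
  H gray
    E gray
      F gray
      F black
    E black
    M gray
      M→F: F black — skip
      D gray
        D→E: E black — skip
      D black
    M black
  H black
  I gray
    K gray
      K→F: F black — skip
      K→E: E black — skip
      L gray
      L black
    K black
    I→D: D black — skip
    G gray
      G→J: J is gray → back edge
First back edge: G → J.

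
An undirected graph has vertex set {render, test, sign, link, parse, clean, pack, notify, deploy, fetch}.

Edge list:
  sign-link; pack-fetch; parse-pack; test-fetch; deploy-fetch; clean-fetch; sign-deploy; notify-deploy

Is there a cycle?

No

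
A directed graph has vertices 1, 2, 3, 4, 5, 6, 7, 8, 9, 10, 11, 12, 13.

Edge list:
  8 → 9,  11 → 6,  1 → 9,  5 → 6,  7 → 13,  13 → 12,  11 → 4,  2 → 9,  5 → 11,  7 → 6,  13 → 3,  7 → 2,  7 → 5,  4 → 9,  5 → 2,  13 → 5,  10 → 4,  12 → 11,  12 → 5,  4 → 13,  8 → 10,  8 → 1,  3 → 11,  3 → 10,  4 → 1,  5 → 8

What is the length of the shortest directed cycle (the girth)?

4

For each vertex v, BFS finds the shortest path from v back to v.
The shortest such closed walk is 13 → 12 → 11 → 4 → 13, length 4.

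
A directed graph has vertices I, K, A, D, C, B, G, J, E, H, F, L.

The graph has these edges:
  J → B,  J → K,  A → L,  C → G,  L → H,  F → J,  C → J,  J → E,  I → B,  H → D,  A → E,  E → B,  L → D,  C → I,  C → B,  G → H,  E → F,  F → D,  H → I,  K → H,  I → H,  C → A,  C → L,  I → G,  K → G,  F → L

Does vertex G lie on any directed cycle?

Yes

G is on a cycle iff G can reach itself via ≥1 edge.
G → H → I → G — yes.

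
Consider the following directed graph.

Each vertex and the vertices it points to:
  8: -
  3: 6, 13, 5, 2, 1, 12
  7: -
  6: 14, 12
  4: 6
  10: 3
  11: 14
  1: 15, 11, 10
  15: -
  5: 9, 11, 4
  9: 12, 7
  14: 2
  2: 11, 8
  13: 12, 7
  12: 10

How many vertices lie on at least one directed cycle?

A vertex is on a directed cycle iff it belongs to a strongly connected component of size ≥ 2 (or has a self-loop).
The vertices on cycles are {1, 2, 3, 4, 5, 6, 9, 10, 11, 12, 13, 14} — 12 in total.

12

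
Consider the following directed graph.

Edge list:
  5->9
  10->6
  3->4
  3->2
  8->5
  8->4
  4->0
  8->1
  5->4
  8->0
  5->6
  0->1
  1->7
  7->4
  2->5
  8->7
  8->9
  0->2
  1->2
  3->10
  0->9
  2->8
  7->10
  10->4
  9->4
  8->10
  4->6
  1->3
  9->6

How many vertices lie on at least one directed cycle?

A vertex is on a directed cycle iff it belongs to a strongly connected component of size ≥ 2 (or has a self-loop).
The vertices on cycles are {0, 1, 2, 3, 4, 5, 7, 8, 9, 10} — 10 in total.

10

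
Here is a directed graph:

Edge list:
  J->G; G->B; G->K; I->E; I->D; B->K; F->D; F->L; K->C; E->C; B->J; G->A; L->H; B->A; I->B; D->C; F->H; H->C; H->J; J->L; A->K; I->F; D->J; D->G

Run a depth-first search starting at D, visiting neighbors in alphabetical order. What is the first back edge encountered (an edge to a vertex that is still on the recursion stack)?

DFS from D (visiting neighbors in alphabetical order); mark gray on enter, black on exit:
D gray
  C gray
  C black
  G gray
    A gray
      K gray
        K→C: C black — skip
      K black
    A black
    B gray
      B→A: A black — skip
      J gray
        J→G: G is gray → back edge
First back edge: J → G.

J->G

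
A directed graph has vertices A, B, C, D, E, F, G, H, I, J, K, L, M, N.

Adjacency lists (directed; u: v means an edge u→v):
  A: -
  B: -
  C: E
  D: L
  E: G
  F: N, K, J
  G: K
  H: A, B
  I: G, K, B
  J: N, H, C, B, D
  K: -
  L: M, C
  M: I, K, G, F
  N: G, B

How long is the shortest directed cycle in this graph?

5

For each vertex v, BFS finds the shortest path from v back to v.
The shortest such closed walk is L → M → F → J → D → L, length 5.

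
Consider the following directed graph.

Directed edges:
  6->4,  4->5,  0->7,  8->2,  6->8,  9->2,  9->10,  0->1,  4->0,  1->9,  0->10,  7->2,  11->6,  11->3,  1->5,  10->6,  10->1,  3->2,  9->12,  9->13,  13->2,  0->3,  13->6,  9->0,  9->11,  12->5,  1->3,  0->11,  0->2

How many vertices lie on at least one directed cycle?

8

A vertex is on a directed cycle iff it belongs to a strongly connected component of size ≥ 2 (or has a self-loop).
The vertices on cycles are {0, 1, 4, 6, 9, 10, 11, 13} — 8 in total.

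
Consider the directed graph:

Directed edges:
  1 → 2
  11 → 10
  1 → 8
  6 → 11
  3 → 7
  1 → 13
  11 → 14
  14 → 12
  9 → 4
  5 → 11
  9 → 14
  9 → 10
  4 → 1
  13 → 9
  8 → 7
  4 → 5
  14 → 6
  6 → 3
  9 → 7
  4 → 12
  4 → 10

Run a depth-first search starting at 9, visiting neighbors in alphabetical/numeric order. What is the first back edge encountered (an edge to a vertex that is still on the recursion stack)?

13->9

DFS from 9 (visiting neighbors in alphabetical/numeric order); mark gray on enter, black on exit:
9 gray
  4 gray
    1 gray
      2 gray
      2 black
      8 gray
        7 gray
        7 black
      8 black
      13 gray
        13→9: 9 is gray → back edge
First back edge: 13 → 9.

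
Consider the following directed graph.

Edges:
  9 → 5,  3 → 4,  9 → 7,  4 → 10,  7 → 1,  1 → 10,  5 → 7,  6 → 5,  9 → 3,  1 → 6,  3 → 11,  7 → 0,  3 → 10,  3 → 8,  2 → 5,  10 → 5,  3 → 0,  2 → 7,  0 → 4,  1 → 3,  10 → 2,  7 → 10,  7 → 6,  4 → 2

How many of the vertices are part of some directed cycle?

A vertex is on a directed cycle iff it belongs to a strongly connected component of size ≥ 2 (or has a self-loop).
The vertices on cycles are {0, 1, 2, 3, 4, 5, 6, 7, 10} — 9 in total.

9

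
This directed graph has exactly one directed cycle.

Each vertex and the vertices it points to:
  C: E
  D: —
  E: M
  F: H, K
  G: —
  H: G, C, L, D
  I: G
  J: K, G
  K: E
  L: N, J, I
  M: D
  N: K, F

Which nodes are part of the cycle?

DFS with gray/black marking from L:
L gray
  N gray
    K gray
      E gray
        M gray
          D gray
          D black
        M black
      E black
    K black
    F gray
      H gray
        G gray
        G black
        C gray
          C→E: E black — skip
        C black
        H→L: L is gray → back edge
Back edge closes the cycle L → N → F → H → L; its vertices are {F, H, L, N}.

F, H, L, N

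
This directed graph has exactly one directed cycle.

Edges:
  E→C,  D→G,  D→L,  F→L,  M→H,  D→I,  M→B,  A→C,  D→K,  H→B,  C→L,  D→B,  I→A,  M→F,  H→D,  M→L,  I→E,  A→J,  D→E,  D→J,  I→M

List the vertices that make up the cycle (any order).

D, H, I, M

DFS with gray/black marking from D:
D gray
  E gray
    C gray
      L gray
      L black
    C black
  E black
  J gray
  J black
  I gray
    A gray
      A→J: J black — skip
      A→C: C black — skip
    A black
    M gray
      B gray
      B black
      F gray
        F→L: L black — skip
      F black
      M→L: L black — skip
      H gray
        H→D: D is gray → back edge
Back edge closes the cycle D → I → M → H → D; its vertices are {D, H, I, M}.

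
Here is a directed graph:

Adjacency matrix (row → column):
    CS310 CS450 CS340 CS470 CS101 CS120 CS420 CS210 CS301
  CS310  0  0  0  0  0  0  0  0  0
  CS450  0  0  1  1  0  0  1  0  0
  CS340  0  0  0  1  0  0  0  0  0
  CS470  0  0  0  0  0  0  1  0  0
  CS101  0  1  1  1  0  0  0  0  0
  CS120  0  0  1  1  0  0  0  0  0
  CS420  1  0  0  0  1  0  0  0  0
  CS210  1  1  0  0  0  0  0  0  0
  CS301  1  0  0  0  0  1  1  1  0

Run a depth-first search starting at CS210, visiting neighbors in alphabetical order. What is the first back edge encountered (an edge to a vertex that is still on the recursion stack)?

CS101->CS340

DFS from CS210 (visiting neighbors in alphabetical order); mark gray on enter, black on exit:
CS210 gray
  CS310 gray
  CS310 black
  CS450 gray
    CS340 gray
      CS470 gray
        CS420 gray
          CS101 gray
            CS101→CS340: CS340 is gray → back edge
First back edge: CS101 → CS340.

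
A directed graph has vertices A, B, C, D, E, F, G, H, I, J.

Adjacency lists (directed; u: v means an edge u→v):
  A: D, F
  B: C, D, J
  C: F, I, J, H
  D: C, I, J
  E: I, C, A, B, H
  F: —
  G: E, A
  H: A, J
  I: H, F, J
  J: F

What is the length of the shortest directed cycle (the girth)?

For each vertex v, BFS finds the shortest path from v back to v.
The shortest such closed walk is A → D → C → H → A, length 4.

4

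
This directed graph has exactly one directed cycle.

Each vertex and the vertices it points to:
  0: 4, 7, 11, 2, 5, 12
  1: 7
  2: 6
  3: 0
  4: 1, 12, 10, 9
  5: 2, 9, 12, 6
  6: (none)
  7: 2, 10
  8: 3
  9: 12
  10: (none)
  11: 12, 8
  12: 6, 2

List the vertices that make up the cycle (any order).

DFS with gray/black marking from 0:
0 gray
  4 gray
    1 gray
      7 gray
        2 gray
          6 gray
          6 black
        2 black
        10 gray
        10 black
      7 black
    1 black
    12 gray
      12→6: 6 black — skip
      12→2: 2 black — skip
    12 black
    4→10: 10 black — skip
    9 gray
      9→12: 12 black — skip
    9 black
  4 black
  0→7: 7 black — skip
  11 gray
    11→12: 12 black — skip
    8 gray
      3 gray
        3→0: 0 is gray → back edge
Back edge closes the cycle 0 → 11 → 8 → 3 → 0; its vertices are {0, 3, 8, 11}.

0, 3, 8, 11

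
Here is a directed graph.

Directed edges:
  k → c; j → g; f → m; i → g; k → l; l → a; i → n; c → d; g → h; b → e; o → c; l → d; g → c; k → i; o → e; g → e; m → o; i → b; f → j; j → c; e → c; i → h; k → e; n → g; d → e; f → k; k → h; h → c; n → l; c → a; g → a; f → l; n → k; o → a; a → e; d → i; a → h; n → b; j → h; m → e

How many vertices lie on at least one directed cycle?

A vertex is on a directed cycle iff it belongs to a strongly connected component of size ≥ 2 (or has a self-loop).
The vertices on cycles are {a, b, c, d, e, g, h, i, k, l, n} — 11 in total.

11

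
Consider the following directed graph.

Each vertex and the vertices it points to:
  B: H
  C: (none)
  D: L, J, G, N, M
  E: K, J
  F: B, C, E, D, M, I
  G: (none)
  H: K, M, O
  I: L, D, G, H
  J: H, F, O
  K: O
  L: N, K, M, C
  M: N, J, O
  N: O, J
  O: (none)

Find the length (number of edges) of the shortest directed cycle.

3

For each vertex v, BFS finds the shortest path from v back to v.
The shortest such closed walk is F → M → J → F, length 3.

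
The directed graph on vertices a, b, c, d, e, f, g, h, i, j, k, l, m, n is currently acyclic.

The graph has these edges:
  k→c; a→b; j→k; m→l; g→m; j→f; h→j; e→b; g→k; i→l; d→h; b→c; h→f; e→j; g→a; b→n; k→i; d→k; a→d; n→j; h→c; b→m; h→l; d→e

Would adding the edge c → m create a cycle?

Adding c→m creates a cycle iff m can already reach c.
Explore from m: no path reaches c. The graph stays acyclic.

No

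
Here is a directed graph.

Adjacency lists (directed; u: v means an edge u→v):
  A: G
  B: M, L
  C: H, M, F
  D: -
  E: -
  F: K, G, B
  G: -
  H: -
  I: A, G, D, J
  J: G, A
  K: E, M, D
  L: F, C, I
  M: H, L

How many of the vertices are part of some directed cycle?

6

A vertex is on a directed cycle iff it belongs to a strongly connected component of size ≥ 2 (or has a self-loop).
The vertices on cycles are {B, C, F, K, L, M} — 6 in total.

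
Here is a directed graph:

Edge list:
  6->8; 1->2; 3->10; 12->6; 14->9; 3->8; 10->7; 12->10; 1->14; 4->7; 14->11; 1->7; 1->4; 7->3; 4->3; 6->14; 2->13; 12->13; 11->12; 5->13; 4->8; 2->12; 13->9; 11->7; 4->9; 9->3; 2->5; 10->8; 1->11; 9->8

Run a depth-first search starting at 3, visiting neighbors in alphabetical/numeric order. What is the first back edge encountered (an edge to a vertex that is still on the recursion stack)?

7->3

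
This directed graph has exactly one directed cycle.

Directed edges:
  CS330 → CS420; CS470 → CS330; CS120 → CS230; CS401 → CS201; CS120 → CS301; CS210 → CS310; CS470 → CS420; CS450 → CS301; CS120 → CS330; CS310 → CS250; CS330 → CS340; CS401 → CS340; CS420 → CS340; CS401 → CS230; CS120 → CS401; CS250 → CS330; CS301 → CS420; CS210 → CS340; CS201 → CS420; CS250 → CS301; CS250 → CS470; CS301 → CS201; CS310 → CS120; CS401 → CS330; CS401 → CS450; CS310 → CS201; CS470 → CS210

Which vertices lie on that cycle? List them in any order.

DFS with gray/black marking from CS250:
CS250 gray
  CS470 gray
    CS210 gray
      CS340 gray
      CS340 black
      CS310 gray
        CS310→CS250: CS250 is gray → back edge
Back edge closes the cycle CS250 → CS470 → CS210 → CS310 → CS250; its vertices are {CS210, CS250, CS310, CS470}.

CS210, CS250, CS310, CS470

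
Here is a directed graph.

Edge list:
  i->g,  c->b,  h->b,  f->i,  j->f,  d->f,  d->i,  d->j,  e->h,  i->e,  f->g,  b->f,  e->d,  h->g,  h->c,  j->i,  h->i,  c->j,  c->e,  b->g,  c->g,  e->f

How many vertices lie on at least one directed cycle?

A vertex is on a directed cycle iff it belongs to a strongly connected component of size ≥ 2 (or has a self-loop).
The vertices on cycles are {b, c, d, e, f, h, i, j} — 8 in total.

8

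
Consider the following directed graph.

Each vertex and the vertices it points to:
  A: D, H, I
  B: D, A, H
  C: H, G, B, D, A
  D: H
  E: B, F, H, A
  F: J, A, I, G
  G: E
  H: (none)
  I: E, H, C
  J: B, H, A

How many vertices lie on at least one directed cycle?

8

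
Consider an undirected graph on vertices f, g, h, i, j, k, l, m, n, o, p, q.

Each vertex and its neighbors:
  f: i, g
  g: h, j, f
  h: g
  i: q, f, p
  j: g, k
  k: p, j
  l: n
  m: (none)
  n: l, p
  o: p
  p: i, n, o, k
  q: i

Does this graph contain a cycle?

Yes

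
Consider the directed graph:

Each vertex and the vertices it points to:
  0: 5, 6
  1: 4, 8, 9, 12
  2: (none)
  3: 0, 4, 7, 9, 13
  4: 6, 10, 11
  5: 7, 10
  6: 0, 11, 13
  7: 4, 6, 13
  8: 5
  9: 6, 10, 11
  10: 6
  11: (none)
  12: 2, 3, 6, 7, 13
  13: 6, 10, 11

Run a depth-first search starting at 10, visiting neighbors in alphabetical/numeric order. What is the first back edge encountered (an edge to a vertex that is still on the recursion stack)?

4→6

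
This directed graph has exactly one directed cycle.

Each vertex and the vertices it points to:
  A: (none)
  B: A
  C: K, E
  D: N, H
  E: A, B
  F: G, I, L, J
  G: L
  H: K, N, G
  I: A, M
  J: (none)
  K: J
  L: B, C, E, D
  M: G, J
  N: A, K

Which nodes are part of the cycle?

D, G, H, L

DFS with gray/black marking from L:
L gray
  B gray
    A gray
    A black
  B black
  C gray
    K gray
      J gray
      J black
    K black
    E gray
      E→A: A black — skip
      E→B: B black — skip
    E black
  C black
  L→E: E black — skip
  D gray
    N gray
      N→A: A black — skip
      N→K: K black — skip
    N black
    H gray
      H→K: K black — skip
      H→N: N black — skip
      G gray
        G→L: L is gray → back edge
Back edge closes the cycle L → D → H → G → L; its vertices are {D, G, H, L}.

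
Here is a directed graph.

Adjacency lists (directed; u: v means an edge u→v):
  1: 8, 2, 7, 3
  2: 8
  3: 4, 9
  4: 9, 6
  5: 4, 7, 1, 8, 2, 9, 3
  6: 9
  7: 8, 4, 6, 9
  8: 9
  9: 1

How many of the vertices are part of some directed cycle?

8

A vertex is on a directed cycle iff it belongs to a strongly connected component of size ≥ 2 (or has a self-loop).
The vertices on cycles are {1, 2, 3, 4, 6, 7, 8, 9} — 8 in total.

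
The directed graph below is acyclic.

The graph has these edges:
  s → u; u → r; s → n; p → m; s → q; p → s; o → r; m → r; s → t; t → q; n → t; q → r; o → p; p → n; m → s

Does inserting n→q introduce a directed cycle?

Adding n→q creates a cycle iff q can already reach n.
Explore from q: no path reaches n. The graph stays acyclic.

No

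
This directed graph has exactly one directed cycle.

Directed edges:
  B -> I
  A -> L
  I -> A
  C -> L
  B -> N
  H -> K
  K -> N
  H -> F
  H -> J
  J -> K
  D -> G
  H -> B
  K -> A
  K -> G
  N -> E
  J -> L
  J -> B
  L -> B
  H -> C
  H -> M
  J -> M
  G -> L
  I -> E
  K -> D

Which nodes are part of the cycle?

A, B, I, L

DFS with gray/black marking from B:
B gray
  I gray
    A gray
      L gray
        L→B: B is gray → back edge
Back edge closes the cycle B → I → A → L → B; its vertices are {A, B, I, L}.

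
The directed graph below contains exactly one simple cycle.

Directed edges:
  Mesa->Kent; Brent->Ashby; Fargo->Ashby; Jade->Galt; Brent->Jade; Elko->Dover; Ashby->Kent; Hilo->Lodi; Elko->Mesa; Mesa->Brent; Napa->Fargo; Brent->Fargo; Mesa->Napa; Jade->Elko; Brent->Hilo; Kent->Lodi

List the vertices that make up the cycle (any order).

Elko, Jade, Mesa, Brent

DFS with gray/black marking from Jade:
Jade gray
  Galt gray
  Galt black
  Elko gray
    Mesa gray
      Kent gray
        Lodi gray
        Lodi black
      Kent black
      Brent gray
        Brent→Jade: Jade is gray → back edge
Back edge closes the cycle Jade → Elko → Mesa → Brent → Jade; its vertices are {Elko, Jade, Mesa, Brent}.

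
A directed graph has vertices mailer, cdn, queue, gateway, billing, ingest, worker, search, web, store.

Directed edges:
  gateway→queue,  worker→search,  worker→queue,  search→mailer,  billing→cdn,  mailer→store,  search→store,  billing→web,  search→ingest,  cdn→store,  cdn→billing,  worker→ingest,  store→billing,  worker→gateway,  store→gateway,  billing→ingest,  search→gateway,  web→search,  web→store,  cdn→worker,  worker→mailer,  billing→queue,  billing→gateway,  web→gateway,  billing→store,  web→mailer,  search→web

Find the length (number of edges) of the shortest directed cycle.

2

For each vertex v, BFS finds the shortest path from v back to v.
The shortest such closed walk is cdn → billing → cdn, length 2.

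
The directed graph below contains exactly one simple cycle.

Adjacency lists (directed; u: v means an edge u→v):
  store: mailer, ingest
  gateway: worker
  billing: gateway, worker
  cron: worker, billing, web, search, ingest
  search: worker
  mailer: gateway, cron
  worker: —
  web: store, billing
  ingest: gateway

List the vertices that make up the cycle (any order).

DFS with gray/black marking from mailer:
mailer gray
  gateway gray
    worker gray
    worker black
  gateway black
  cron gray
    cron→worker: worker black — skip
    billing gray
      billing→gateway: gateway black — skip
      billing→worker: worker black — skip
    billing black
    web gray
      store gray
        store→mailer: mailer is gray → back edge
Back edge closes the cycle mailer → cron → web → store → mailer; its vertices are {web, cron, store, mailer}.

web, cron, store, mailer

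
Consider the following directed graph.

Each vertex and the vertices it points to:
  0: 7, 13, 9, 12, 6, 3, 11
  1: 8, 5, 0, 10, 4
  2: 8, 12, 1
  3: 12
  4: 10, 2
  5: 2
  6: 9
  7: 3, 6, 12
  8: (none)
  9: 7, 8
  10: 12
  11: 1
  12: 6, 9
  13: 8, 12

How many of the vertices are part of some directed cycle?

A vertex is on a directed cycle iff it belongs to a strongly connected component of size ≥ 2 (or has a self-loop).
The vertices on cycles are {0, 1, 2, 3, 4, 5, 6, 7, 9, 11, 12} — 11 in total.

11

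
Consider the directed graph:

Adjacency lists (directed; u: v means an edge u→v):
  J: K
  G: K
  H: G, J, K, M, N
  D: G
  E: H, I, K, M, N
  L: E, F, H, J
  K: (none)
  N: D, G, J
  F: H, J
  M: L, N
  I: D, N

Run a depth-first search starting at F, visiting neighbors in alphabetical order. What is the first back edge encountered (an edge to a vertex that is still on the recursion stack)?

E->H

DFS from F (visiting neighbors in alphabetical order); mark gray on enter, black on exit:
F gray
  H gray
    G gray
      K gray
      K black
    G black
    J gray
      J→K: K black — skip
    J black
    H→K: K black — skip
    M gray
      L gray
        E gray
          E→H: H is gray → back edge
First back edge: E → H.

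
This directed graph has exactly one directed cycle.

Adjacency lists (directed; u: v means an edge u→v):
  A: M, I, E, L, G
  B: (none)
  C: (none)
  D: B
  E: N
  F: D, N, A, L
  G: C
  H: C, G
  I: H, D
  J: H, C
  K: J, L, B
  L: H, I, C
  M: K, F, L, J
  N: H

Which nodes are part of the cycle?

A, F, M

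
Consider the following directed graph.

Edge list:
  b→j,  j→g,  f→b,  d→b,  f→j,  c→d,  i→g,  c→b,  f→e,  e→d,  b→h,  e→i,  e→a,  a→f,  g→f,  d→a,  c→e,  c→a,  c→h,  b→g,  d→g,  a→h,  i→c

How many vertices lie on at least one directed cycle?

A vertex is on a directed cycle iff it belongs to a strongly connected component of size ≥ 2 (or has a self-loop).
The vertices on cycles are {a, b, c, d, e, f, g, i, j} — 9 in total.

9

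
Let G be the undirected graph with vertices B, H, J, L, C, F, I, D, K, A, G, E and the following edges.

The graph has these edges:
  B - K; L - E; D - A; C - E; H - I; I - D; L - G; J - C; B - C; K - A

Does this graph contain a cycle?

No

DFS, tracking each vertex's parent; an edge to a visited non-parent vertex closes a cycle.
Start from F:
visit F (parent –)
visit B (parent –)
  visit K (parent B)
    K–B: parent, skip
    visit A (parent K)
      visit D (parent A)
        D–A: parent, skip
        visit I (parent D)
          visit H (parent I)
            H–I: parent, skip
          I–D: parent, skip
      A–K: parent, skip
  visit C (parent B)
    C–B: parent, skip
    visit E (parent C)
      E–C: parent, skip
      visit L (parent E)
        visit G (parent L)
          G–L: parent, skip
        L–E: parent, skip
    visit J (parent C)
      J–C: parent, skip
No non-parent visited neighbor found — the graph is a forest.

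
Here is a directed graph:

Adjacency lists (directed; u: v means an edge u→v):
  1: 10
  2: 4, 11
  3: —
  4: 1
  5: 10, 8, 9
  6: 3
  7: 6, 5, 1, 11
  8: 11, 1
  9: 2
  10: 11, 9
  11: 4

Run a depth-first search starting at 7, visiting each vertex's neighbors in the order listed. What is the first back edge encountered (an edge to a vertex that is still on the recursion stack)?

1->10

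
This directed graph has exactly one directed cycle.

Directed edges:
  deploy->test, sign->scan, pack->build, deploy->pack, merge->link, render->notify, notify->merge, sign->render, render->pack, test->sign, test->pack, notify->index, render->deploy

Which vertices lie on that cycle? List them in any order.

sign, test, deploy, render

DFS with gray/black marking from test:
test gray
  sign gray
    render gray
      pack gray
        build gray
        build black
      pack black
      notify gray
        index gray
        index black
        merge gray
          link gray
          link black
        merge black
      notify black
      deploy gray
        deploy→test: test is gray → back edge
Back edge closes the cycle test → sign → render → deploy → test; its vertices are {sign, test, deploy, render}.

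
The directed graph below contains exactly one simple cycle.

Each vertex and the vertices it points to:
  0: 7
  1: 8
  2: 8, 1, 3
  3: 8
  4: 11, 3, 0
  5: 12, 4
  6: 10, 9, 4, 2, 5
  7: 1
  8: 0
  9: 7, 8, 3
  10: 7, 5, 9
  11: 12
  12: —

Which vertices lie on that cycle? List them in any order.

0, 1, 7, 8

DFS with gray/black marking from 7:
7 gray
  1 gray
    8 gray
      0 gray
        0→7: 7 is gray → back edge
Back edge closes the cycle 7 → 1 → 8 → 0 → 7; its vertices are {0, 1, 7, 8}.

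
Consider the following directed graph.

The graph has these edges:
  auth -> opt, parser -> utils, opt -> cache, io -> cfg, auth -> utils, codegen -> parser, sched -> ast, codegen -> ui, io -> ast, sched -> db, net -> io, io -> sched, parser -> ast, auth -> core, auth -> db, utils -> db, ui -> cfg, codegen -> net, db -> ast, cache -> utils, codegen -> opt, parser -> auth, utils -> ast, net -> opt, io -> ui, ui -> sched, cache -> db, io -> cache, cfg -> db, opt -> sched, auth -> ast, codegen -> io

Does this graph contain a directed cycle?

No

DFS with white/gray/black marking, starting from codegen:
codegen gray
  ui gray
    sched gray
      db gray
        ast gray
        ast black
      db black
      sched→ast: ast black — skip
    sched black
    cfg gray
      cfg→db: db black — skip
    cfg black
  ui black
  parser gray
    auth gray
      auth→db: db black — skip
      opt gray
        cache gray
          cache→db: db black — skip
          utils gray
            utils→db: db black — skip
            utils→ast: ast black — skip
          utils black
        cache black
        opt→sched: sched black — skip
      opt black
      auth→utils: utils black — skip
      core gray
      core black
      auth→ast: ast black — skip
    auth black
    parser→ast: ast black — skip
    parser→utils: utils black — skip
  parser black
  codegen→opt: opt black — skip
  net gray
    io gray
      io→cfg: cfg black — skip
      io→cache: cache black — skip
      io→ast: ast black — skip
      io→ui: ui black — skip
      io→sched: sched black — skip
    io black
    net→opt: opt black — skip
  net black
  codegen→io: io black — skip
codegen black
Every edge goes to a white or black vertex — no back edge, so the graph is acyclic.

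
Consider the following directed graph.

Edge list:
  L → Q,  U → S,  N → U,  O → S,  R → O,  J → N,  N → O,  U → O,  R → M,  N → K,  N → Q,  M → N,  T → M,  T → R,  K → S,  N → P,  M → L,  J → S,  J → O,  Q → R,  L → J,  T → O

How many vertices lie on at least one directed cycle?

6

A vertex is on a directed cycle iff it belongs to a strongly connected component of size ≥ 2 (or has a self-loop).
The vertices on cycles are {J, L, M, N, Q, R} — 6 in total.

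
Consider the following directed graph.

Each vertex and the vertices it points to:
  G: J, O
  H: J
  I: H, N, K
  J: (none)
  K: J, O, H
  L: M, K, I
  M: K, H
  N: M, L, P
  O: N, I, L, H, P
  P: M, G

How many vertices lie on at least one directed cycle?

8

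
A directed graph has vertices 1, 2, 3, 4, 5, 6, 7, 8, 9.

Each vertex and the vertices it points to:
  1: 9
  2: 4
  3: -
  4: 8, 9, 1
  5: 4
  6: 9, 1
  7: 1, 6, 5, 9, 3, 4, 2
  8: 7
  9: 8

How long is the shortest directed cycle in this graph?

3

For each vertex v, BFS finds the shortest path from v back to v.
The shortest such closed walk is 7 → 4 → 8 → 7, length 3.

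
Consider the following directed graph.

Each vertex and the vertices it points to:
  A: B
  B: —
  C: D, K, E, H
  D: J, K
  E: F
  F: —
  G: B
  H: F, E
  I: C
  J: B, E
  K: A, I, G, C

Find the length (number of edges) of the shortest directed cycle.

For each vertex v, BFS finds the shortest path from v back to v.
The shortest such closed walk is C → K → C, length 2.

2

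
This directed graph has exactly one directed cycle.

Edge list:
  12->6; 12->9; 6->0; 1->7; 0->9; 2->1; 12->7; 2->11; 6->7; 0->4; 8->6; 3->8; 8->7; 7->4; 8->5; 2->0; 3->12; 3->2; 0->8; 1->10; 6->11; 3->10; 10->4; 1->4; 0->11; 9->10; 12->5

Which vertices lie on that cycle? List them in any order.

DFS with gray/black marking from 0:
0 gray
  8 gray
    6 gray
      6→0: 0 is gray → back edge
Back edge closes the cycle 0 → 8 → 6 → 0; its vertices are {0, 6, 8}.

0, 6, 8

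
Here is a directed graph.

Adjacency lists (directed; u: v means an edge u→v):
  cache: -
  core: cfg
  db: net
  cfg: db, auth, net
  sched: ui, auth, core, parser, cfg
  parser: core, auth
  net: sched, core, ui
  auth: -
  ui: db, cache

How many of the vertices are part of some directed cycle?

7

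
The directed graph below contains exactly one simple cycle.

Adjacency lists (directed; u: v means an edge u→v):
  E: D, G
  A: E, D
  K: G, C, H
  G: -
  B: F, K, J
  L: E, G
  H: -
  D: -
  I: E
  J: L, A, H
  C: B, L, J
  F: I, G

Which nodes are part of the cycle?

B, C, K

DFS with gray/black marking from B:
B gray
  F gray
    I gray
      E gray
        D gray
        D black
        G gray
        G black
      E black
    I black
    F→G: G black — skip
  F black
  K gray
    K→G: G black — skip
    C gray
      C→B: B is gray → back edge
Back edge closes the cycle B → K → C → B; its vertices are {B, C, K}.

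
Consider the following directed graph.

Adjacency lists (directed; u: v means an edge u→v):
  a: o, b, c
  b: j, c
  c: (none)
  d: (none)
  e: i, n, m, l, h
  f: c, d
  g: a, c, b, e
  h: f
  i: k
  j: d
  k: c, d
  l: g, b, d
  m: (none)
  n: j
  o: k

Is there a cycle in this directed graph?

DFS with white/gray/black marking, starting from k:
k gray
  c gray
  c black
  d gray
  d black
k black
a gray
  o gray
    o→k: k black — skip
  o black
  b gray
    j gray
      j→d: d black — skip
    j black
    b→c: c black — skip
  b black
  a→c: c black — skip
a black
e gray
  i gray
    i→k: k black — skip
  i black
  n gray
    n→j: j black — skip
  n black
  m gray
  m black
  l gray
    g gray
      g→a: a black — skip
      g→c: c black — skip
      g→b: b black — skip
      g→e: e is gray → back edge
Back edge found, so a cycle exists: e → l → g → e.

Yes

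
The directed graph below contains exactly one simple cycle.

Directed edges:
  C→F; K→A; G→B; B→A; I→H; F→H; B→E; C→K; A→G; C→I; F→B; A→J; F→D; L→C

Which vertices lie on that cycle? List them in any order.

DFS with gray/black marking from A:
A gray
  G gray
    B gray
      B→A: A is gray → back edge
Back edge closes the cycle A → G → B → A; its vertices are {A, B, G}.

A, B, G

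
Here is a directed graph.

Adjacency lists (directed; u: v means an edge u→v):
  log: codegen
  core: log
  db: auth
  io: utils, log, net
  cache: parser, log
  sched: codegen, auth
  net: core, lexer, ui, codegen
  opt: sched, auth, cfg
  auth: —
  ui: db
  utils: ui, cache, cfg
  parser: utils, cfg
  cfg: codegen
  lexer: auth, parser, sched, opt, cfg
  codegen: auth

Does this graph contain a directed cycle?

DFS with white/gray/black marking, starting from lexer:
lexer gray
  auth gray
  auth black
  parser gray
    utils gray
      ui gray
        db gray
          db→auth: auth black — skip
        db black
      ui black
      cache gray
        cache→parser: parser is gray → back edge
Back edge found, so a cycle exists: parser → utils → cache → parser.

Yes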